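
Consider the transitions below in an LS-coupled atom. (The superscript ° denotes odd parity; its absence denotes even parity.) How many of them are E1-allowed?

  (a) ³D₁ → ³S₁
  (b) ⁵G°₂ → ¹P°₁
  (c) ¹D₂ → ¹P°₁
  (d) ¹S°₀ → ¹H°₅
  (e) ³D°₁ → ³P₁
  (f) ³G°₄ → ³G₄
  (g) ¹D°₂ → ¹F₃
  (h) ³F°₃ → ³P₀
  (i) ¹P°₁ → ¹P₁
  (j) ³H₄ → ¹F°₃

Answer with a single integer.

5

(a) forbidden (parity, ΔL fail)
(b) forbidden (parity, ΔS, ΔL fail)
(c) allowed
(d) forbidden (parity, ΔL, ΔJ fail)
(e) allowed
(f) allowed
(g) allowed
(h) forbidden (ΔL, ΔJ fail)
(i) allowed
(j) forbidden (ΔS, ΔL fail)
Total allowed: 5 of 10.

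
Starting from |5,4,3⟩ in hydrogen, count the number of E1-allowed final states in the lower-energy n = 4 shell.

E1 requires Δl = ±1, so l_f ∈ {3, 5}; with 0 ≤ l_f ≤ n_f−1 = 3, the allowed l_f values are {3}.
For l_f = 3: m_f ∈ {m_i−1, m_i, m_i+1} ∩ [−3, 3] = {2, 3} → 2 states.
Total: 2.

2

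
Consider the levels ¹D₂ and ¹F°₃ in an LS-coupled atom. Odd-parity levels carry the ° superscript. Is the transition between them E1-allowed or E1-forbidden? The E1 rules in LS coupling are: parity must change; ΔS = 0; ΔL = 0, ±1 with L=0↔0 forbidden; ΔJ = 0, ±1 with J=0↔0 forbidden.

allowed

Initial level: S=0, L=2, J=2, parity even. Final level: S=0, L=3, J=3, parity odd.
Parity must change: even → odd — satisfied.
ΔS = 0: S: 0 → 0 — satisfied.
ΔL = 0, ±1 (not L=0↔0): L: 2 → 3, ΔL = +1 — satisfied.
ΔJ = 0, ±1 (not J=0↔0): J: 2 → 3, ΔJ = +1 — satisfied.
All four E1 rules are satisfied.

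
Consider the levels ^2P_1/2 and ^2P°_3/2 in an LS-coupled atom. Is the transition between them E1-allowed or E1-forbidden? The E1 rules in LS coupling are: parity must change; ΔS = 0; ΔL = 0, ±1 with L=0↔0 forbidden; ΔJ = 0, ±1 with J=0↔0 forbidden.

allowed

Parity must change: even → odd — passes.
ΔS = 0: S: 1/2 → 1/2 — passes.
ΔL = 0, ±1 (not L=0↔0): L: 1 → 1, ΔL = +0 — passes.
ΔJ = 0, ±1 (not J=0↔0): J: 1/2 → 3/2, ΔJ = +1 — passes.
All four E1 rules are satisfied.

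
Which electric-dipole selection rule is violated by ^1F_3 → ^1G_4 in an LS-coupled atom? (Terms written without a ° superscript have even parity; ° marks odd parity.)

Initial level: S=0, L=3, J=3, parity even. Final level: S=0, L=4, J=4, parity even.
ΔS = 0: S: 0 → 0 — satisfied.
ΔL = 0, ±1 (not L=0↔0): L: 3 → 4, ΔL = +1 — satisfied.
ΔJ = 0, ±1 (not J=0↔0): J: 3 → 4, ΔJ = +1 — satisfied.
Parity must change: even → even — violated.

parity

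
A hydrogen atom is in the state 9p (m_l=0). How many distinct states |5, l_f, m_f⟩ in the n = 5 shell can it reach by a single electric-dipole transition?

4

E1 requires Δl = ±1, so l_f ∈ {0, 2}; with 0 ≤ l_f ≤ n_f−1 = 4, the allowed l_f values are {0, 2}.
For l_f = 0: m_f ∈ {m_i−1, m_i, m_i+1} ∩ [−0, 0] = {0} → 1 state.
For l_f = 2: m_f ∈ {m_i−1, m_i, m_i+1} ∩ [−2, 2] = {-1, 0, 1} → 3 states.
Total: 4.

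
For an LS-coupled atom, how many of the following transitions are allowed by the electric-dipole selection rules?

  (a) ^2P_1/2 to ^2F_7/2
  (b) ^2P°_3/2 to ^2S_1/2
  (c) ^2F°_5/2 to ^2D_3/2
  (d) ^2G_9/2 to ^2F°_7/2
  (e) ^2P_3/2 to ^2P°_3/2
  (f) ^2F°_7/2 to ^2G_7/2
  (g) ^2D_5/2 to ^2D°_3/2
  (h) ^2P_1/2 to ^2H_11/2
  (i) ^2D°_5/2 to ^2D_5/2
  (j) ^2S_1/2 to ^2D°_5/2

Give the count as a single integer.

(a) forbidden (parity, ΔL, ΔJ fail)
(b) allowed
(c) allowed
(d) allowed
(e) allowed
(f) allowed
(g) allowed
(h) forbidden (parity, ΔL, ΔJ fail)
(i) allowed
(j) forbidden (ΔL, ΔJ fail)
Total allowed: 7 of 10.

7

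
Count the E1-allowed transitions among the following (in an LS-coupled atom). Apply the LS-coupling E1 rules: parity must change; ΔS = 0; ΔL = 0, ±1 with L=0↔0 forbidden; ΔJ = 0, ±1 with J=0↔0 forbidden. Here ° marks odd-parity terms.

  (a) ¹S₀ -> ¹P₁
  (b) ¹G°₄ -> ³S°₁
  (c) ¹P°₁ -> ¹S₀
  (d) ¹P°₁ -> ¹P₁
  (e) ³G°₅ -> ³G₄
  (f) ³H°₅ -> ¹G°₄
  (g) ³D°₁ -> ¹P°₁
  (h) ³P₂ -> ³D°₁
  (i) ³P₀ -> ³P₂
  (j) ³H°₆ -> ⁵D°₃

(a) forbidden (parity fails)
(b) forbidden (parity, ΔS, ΔL, ΔJ fail)
(c) allowed
(d) allowed
(e) allowed
(f) forbidden (parity, ΔS fail)
(g) forbidden (parity, ΔS fail)
(h) allowed
(i) forbidden (parity, ΔJ fail)
(j) forbidden (parity, ΔS, ΔL, ΔJ fail)
Total allowed: 4 of 10.

4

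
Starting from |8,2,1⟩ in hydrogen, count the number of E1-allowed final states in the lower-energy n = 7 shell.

5

E1 requires Δl = ±1, so l_f ∈ {1, 3}; with 0 ≤ l_f ≤ n_f−1 = 6, the allowed l_f values are {1, 3}.
For l_f = 1: m_f ∈ {m_i−1, m_i, m_i+1} ∩ [−1, 1] = {0, 1} → 2 states.
For l_f = 3: m_f ∈ {m_i−1, m_i, m_i+1} ∩ [−3, 3] = {0, 1, 2} → 3 states.
Total: 5.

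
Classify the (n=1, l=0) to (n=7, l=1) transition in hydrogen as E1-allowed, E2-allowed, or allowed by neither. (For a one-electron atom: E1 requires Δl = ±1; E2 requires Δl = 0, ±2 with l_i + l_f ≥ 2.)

E1

Δl = 1 − 0 = +1; l_i + l_f = 1.
E1 (Δl = ±1): satisfied.
E2 (Δl = 0,±2, l_i+l_f ≥ 2): not satisfied.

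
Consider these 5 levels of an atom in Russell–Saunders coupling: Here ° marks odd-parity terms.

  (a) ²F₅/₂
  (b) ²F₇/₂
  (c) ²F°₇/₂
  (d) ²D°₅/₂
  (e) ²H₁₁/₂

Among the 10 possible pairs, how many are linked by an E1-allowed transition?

(a)–(b): forbidden (parity).
(a)–(c): allowed.
(a)–(d): allowed.
(a)–(e): forbidden (parity, ΔL, ΔJ).
(b)–(c): allowed.
(b)–(d): allowed.
(b)–(e): forbidden (parity, ΔL, ΔJ).
(c)–(d): forbidden (parity).
(c)–(e): forbidden (ΔL, ΔJ).
(d)–(e): forbidden (ΔL, ΔJ).
Allowed pairs: 4 of 10.

4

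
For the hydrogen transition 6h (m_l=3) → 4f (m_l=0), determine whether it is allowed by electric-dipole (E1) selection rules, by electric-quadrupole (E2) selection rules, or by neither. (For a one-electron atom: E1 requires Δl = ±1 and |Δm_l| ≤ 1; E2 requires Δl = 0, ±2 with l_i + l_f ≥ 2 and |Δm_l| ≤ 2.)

Δl = 3 − 5 = -2; l_i + l_f = 8.
Δm_l = -3.
E1 (Δl = ±1, |Δm_l| ≤ 1): not satisfied.
E2 (Δl = 0,±2, l_i+l_f ≥ 2, |Δm_l| ≤ 2): not satisfied.

neither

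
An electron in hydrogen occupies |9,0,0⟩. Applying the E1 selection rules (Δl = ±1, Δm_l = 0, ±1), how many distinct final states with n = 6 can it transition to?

E1 requires Δl = ±1, so l_f ∈ {-1, 1}; with 0 ≤ l_f ≤ n_f−1 = 5, the allowed l_f values are {1}.
For l_f = 1: m_f ∈ {m_i−1, m_i, m_i+1} ∩ [−1, 1] = {-1, 0, 1} → 3 states.
Total: 3.

3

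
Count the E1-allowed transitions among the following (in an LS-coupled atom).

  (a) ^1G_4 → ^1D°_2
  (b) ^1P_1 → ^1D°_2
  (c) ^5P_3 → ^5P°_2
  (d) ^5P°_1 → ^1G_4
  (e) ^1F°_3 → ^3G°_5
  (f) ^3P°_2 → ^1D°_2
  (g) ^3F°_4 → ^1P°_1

2

(a) forbidden (ΔL, ΔJ fail)
(b) allowed
(c) allowed
(d) forbidden (ΔS, ΔL, ΔJ fail)
(e) forbidden (parity, ΔS, ΔJ fail)
(f) forbidden (parity, ΔS fail)
(g) forbidden (parity, ΔS, ΔL, ΔJ fail)
Total allowed: 2 of 7.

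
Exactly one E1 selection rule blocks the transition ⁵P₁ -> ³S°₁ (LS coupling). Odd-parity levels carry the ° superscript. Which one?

the ΔS = 0 rule

ΔS = 0: S: 2 → 1 — ✗.
Parity must change: even → odd — ✓.
ΔL = 0, ±1 (not L=0↔0): L: 1 → 0, ΔL = -1 — ✓.
ΔJ = 0, ±1 (not J=0↔0): J: 1 → 1, ΔJ = +0 — ✓.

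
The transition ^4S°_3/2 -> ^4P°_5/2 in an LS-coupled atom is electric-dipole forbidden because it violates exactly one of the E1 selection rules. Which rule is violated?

parity

Initial level: S=3/2, L=0, J=3/2, parity odd. Final level: S=3/2, L=1, J=5/2, parity odd.
Parity must change: odd → odd — ✗.
ΔS = 0: S: 3/2 → 3/2 — ✓.
ΔL = 0, ±1 (not L=0↔0): L: 0 → 1, ΔL = +1 — ✓.
ΔJ = 0, ±1 (not J=0↔0): J: 3/2 → 5/2, ΔJ = +1 — ✓.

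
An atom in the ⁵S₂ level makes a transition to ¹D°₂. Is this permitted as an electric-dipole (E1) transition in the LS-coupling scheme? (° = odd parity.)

Initial level: S=2, L=0, J=2, parity even. Final level: S=0, L=2, J=2, parity odd.
Parity must change: even → odd — ✓.
ΔS = 0: S: 2 → 0 — ✗.
ΔL = 0, ±1 (not L=0↔0): L: 0 → 2, ΔL = +2 — ✗.
ΔJ = 0, ±1 (not J=0↔0): J: 2 → 2, ΔJ = +0 — ✓.
Rule(s) violated: ΔS, ΔL.

forbidden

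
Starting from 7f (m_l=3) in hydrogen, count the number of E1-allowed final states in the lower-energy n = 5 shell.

E1 requires Δl = ±1, so l_f ∈ {2, 4}; with 0 ≤ l_f ≤ n_f−1 = 4, the allowed l_f values are {2, 4}.
For l_f = 2: m_f ∈ {m_i−1, m_i, m_i+1} ∩ [−2, 2] = {2} → 1 state.
For l_f = 4: m_f ∈ {m_i−1, m_i, m_i+1} ∩ [−4, 4] = {2, 3, 4} → 3 states.
Total: 4.

4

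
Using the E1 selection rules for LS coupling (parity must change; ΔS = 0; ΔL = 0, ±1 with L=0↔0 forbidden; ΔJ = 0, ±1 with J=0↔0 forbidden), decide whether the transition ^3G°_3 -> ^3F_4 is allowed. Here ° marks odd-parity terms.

allowed

Parity must change: odd → even — ✓.
ΔS = 0: S: 1 → 1 — ✓.
ΔL = 0, ±1 (not L=0↔0): L: 4 → 3, ΔL = -1 — ✓.
ΔJ = 0, ±1 (not J=0↔0): J: 3 → 4, ΔJ = +1 — ✓.
All four E1 rules are satisfied.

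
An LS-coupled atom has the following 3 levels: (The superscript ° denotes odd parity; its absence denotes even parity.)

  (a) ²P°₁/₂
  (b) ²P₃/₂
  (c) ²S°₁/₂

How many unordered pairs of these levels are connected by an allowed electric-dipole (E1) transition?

(a)–(b): allowed.
(a)–(c): forbidden (parity).
(b)–(c): allowed.
Allowed pairs: 2 of 3.

2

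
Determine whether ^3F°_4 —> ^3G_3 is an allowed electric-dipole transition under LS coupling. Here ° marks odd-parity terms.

Reading off the term symbols: S 1→1, L 3→4, J 4→3, parity odd→even.
ΔJ = 0, ±1 (not J=0↔0): J: 4 → 3, ΔJ = -1 — passes.
ΔL = 0, ±1 (not L=0↔0): L: 3 → 4, ΔL = +1 — passes.
ΔS = 0: S: 1 → 1 — passes.
Parity must change: odd → even — passes.
All four E1 rules are satisfied.

allowed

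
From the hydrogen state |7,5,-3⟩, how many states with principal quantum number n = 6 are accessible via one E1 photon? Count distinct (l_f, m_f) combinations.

3

E1 requires Δl = ±1, so l_f ∈ {4, 6}; with 0 ≤ l_f ≤ n_f−1 = 5, the allowed l_f values are {4}.
For l_f = 4: m_f ∈ {m_i−1, m_i, m_i+1} ∩ [−4, 4] = {-4, -3, -2} → 3 states.
Total: 3.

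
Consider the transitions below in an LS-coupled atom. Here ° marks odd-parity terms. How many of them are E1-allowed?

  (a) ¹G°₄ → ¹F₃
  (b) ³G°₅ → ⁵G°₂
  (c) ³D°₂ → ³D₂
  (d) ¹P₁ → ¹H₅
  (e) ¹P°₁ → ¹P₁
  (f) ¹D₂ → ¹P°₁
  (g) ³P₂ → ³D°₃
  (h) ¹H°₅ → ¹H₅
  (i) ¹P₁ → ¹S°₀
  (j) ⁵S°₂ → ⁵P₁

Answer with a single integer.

8

(a) allowed
(b) forbidden (parity, ΔS, ΔJ fail)
(c) allowed
(d) forbidden (parity, ΔL, ΔJ fail)
(e) allowed
(f) allowed
(g) allowed
(h) allowed
(i) allowed
(j) allowed
Total allowed: 8 of 10.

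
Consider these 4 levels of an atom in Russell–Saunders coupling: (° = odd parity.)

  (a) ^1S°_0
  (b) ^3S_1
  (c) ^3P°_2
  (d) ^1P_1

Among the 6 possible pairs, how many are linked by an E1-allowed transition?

(a)–(b): forbidden (ΔS, ΔL).
(a)–(c): forbidden (parity, ΔS, ΔJ).
(a)–(d): allowed.
(b)–(c): allowed.
(b)–(d): forbidden (parity, ΔS).
(c)–(d): forbidden (ΔS).
Allowed pairs: 2 of 6.

2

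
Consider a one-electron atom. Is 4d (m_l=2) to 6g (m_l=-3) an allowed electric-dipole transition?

forbidden

Initial l = 2, final l = 4, so Δl = +2. E1 requires Δl = ±1: fails.
m_l: 2 → -3 (Δm_l = -5). |Δm_l| ≤ 1 fails.
The transition is electric-dipole forbidden.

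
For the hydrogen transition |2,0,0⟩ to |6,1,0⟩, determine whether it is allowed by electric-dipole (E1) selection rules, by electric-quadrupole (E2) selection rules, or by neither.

Δl = 1 − 0 = +1; l_i + l_f = 1.
Δm_l = +0.
E1 (Δl = ±1, |Δm_l| ≤ 1): satisfied.
E2 (Δl = 0,±2, l_i+l_f ≥ 2, |Δm_l| ≤ 2): not satisfied.

E1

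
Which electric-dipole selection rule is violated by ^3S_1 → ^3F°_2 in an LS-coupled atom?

the ΔL = 0, ±1 rule

Parity must change: even → odd — satisfied.
ΔS = 0: S: 1 → 1 — satisfied.
ΔL = 0, ±1 (not L=0↔0): L: 0 → 3, ΔL = +3 — violated.
ΔJ = 0, ±1 (not J=0↔0): J: 1 → 2, ΔJ = +1 — satisfied.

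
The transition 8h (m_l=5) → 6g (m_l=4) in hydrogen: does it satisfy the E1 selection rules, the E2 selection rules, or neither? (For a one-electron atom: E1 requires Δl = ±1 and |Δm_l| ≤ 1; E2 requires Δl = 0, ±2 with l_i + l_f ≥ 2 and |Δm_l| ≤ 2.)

Δl = 4 − 5 = -1; l_i + l_f = 9.
Δm_l = -1.
E1 (Δl = ±1, |Δm_l| ≤ 1): satisfied.
E2 (Δl = 0,±2, l_i+l_f ≥ 2, |Δm_l| ≤ 2): not satisfied.

E1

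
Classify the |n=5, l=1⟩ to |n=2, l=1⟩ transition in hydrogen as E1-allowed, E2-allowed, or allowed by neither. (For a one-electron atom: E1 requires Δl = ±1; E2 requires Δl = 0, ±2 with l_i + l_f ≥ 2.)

E2

Δl = 1 − 1 = +0; l_i + l_f = 2.
E1 (Δl = ±1): not satisfied.
E2 (Δl = 0,±2, l_i+l_f ≥ 2): satisfied.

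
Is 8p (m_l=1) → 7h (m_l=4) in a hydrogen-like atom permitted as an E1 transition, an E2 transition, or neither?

neither

Δl = 5 − 1 = +4; l_i + l_f = 6.
Δm_l = +3.
E1 (Δl = ±1, |Δm_l| ≤ 1): not satisfied.
E2 (Δl = 0,±2, l_i+l_f ≥ 2, |Δm_l| ≤ 2): not satisfied.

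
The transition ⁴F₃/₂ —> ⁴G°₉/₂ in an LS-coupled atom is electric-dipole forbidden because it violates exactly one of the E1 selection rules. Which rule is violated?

Initial level: S=3/2, L=3, J=3/2, parity even. Final level: S=3/2, L=4, J=9/2, parity odd.
Parity must change: even → odd — passes.
ΔS = 0: S: 3/2 → 3/2 — passes.
ΔJ = 0, ±1 (not J=0↔0): J: 3/2 → 9/2, ΔJ = +3 — fails.
ΔL = 0, ±1 (not L=0↔0): L: 3 → 4, ΔL = +1 — passes.

the ΔJ = 0, ±1 rule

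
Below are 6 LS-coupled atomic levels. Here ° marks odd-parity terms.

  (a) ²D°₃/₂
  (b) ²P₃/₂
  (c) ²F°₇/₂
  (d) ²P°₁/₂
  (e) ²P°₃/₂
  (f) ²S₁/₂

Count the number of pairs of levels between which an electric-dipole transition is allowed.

5

(a)–(b): allowed.
(a)–(c): forbidden (parity, ΔJ).
(a)–(d): forbidden (parity).
(a)–(e): forbidden (parity).
(a)–(f): forbidden (ΔL).
(b)–(c): forbidden (ΔL, ΔJ).
(b)–(d): allowed.
(b)–(e): allowed.
(b)–(f): forbidden (parity).
(c)–(d): forbidden (parity, ΔL, ΔJ).
(c)–(e): forbidden (parity, ΔL, ΔJ).
(c)–(f): forbidden (ΔL, ΔJ).
(d)–(e): forbidden (parity).
(d)–(f): allowed.
(e)–(f): allowed.
Allowed pairs: 5 of 15.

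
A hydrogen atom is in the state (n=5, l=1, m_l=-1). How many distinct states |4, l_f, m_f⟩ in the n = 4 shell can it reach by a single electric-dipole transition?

E1 requires Δl = ±1, so l_f ∈ {0, 2}; with 0 ≤ l_f ≤ n_f−1 = 3, the allowed l_f values are {0, 2}.
For l_f = 0: m_f ∈ {m_i−1, m_i, m_i+1} ∩ [−0, 0] = {0} → 1 state.
For l_f = 2: m_f ∈ {m_i−1, m_i, m_i+1} ∩ [−2, 2] = {-2, -1, 0} → 3 states.
Total: 4.

4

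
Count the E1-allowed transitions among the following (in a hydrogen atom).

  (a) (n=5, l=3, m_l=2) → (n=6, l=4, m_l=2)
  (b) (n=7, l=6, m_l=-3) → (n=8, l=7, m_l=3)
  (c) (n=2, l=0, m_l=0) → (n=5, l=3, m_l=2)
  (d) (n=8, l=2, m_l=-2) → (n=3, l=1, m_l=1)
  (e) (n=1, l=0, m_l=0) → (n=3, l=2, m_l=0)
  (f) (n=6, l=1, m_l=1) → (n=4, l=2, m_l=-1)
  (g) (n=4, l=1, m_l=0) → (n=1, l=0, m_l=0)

(a) allowed
(b) forbidden — Δm_l = +6 (E1 requires Δm_l = 0, ±1)
(c) forbidden — Δl = +3 (E1 requires Δl = ±1); Δm_l = +2 (E1 requires Δm_l = 0, ±1)
(d) forbidden — Δm_l = +3 (E1 requires Δm_l = 0, ±1)
(e) forbidden — Δl = +2 (E1 requires Δl = ±1)
(f) forbidden — Δm_l = -2 (E1 requires Δm_l = 0, ±1)
(g) allowed
Total allowed: 2 of 7.

2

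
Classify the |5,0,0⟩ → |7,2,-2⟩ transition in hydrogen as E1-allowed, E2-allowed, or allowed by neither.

E2

Δl = 2 − 0 = +2; l_i + l_f = 2.
Δm_l = -2.
E1 (Δl = ±1, |Δm_l| ≤ 1): not satisfied.
E2 (Δl = 0,±2, l_i+l_f ≥ 2, |Δm_l| ≤ 2): satisfied.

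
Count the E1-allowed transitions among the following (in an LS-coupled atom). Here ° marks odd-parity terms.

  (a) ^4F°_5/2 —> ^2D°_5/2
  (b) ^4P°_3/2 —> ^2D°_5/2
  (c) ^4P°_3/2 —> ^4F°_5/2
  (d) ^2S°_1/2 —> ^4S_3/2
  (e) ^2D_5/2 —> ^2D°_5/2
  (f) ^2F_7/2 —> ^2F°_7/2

2

(a) forbidden (parity, ΔS fail)
(b) forbidden (parity, ΔS fail)
(c) forbidden (parity, ΔL fail)
(d) forbidden (ΔS, ΔL fail)
(e) allowed
(f) allowed
Total allowed: 2 of 6.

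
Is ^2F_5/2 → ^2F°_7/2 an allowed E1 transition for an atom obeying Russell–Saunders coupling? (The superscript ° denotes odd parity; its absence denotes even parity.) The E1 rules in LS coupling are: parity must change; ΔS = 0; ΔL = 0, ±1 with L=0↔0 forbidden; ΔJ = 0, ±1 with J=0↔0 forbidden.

allowed

Initial level: S=1/2, L=3, J=5/2, parity even. Final level: S=1/2, L=3, J=7/2, parity odd.
ΔJ = 0, ±1 (not J=0↔0): J: 5/2 → 7/2, ΔJ = +1 — satisfied.
ΔL = 0, ±1 (not L=0↔0): L: 3 → 3, ΔL = +0 — satisfied.
ΔS = 0: S: 1/2 → 1/2 — satisfied.
Parity must change: even → odd — satisfied.
All four E1 rules are satisfied.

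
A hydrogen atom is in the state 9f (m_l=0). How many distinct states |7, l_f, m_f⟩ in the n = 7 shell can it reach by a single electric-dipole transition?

6

E1 requires Δl = ±1, so l_f ∈ {2, 4}; with 0 ≤ l_f ≤ n_f−1 = 6, the allowed l_f values are {2, 4}.
For l_f = 2: m_f ∈ {m_i−1, m_i, m_i+1} ∩ [−2, 2] = {-1, 0, 1} → 3 states.
For l_f = 4: m_f ∈ {m_i−1, m_i, m_i+1} ∩ [−4, 4] = {-1, 0, 1} → 3 states.
Total: 6.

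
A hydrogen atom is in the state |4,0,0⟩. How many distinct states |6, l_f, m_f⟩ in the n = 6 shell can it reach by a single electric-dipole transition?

3

E1 requires Δl = ±1, so l_f ∈ {-1, 1}; with 0 ≤ l_f ≤ n_f−1 = 5, the allowed l_f values are {1}.
For l_f = 1: m_f ∈ {m_i−1, m_i, m_i+1} ∩ [−1, 1] = {-1, 0, 1} → 3 states.
Total: 3.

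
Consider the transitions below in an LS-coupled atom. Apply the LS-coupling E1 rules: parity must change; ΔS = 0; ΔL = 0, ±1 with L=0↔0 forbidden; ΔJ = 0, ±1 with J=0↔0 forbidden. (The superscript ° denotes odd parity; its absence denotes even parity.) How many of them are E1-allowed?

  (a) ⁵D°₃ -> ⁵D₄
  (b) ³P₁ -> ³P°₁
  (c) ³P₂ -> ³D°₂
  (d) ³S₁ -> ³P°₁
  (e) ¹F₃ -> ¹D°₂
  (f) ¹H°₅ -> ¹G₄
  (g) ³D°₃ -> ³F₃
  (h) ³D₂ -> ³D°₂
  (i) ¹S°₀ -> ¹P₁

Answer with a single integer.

(a) allowed
(b) allowed
(c) allowed
(d) allowed
(e) allowed
(f) allowed
(g) allowed
(h) allowed
(i) allowed
Total allowed: 9 of 9.

9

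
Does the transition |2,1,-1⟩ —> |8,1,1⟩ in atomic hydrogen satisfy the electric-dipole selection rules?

l: 1 → 1 (Δl = +0). Δl = ±1 violated.
Δm_l = 1 − (-1) = +2. E1 requires Δm_l = 0, ±1: violated.
The transition is electric-dipole forbidden.

forbidden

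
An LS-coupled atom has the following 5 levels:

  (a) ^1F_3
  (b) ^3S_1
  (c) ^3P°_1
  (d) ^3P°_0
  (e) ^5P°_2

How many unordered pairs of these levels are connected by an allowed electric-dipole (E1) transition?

2

(a)–(b): forbidden (parity, ΔS, ΔL, ΔJ).
(a)–(c): forbidden (ΔS, ΔL, ΔJ).
(a)–(d): forbidden (ΔS, ΔL, ΔJ).
(a)–(e): forbidden (ΔS, ΔL).
(b)–(c): allowed.
(b)–(d): allowed.
(b)–(e): forbidden (ΔS).
(c)–(d): forbidden (parity).
(c)–(e): forbidden (parity, ΔS).
(d)–(e): forbidden (parity, ΔS, ΔJ).
Allowed pairs: 2 of 10.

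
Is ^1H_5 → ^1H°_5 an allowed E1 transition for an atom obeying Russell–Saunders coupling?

allowed

ΔL = 0, ±1 (not L=0↔0): L: 5 → 5, ΔL = +0 — ok.
Parity must change: even → odd — ok.
ΔJ = 0, ±1 (not J=0↔0): J: 5 → 5, ΔJ = +0 — ok.
ΔS = 0: S: 0 → 0 — ok.
All four E1 rules are satisfied.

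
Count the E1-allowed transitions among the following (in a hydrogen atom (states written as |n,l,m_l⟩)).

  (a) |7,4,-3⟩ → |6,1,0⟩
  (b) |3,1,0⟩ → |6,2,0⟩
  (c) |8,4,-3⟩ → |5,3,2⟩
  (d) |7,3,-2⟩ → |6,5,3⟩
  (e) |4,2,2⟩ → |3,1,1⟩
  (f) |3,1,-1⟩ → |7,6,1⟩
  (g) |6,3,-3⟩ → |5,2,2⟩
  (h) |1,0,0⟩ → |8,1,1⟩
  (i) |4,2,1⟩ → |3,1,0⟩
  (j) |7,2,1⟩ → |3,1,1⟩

5

(a) forbidden — Δl = -3 (E1 requires Δl = ±1); Δm_l = +3 (E1 requires Δm_l = 0, ±1)
(b) allowed
(c) forbidden — Δm_l = +5 (E1 requires Δm_l = 0, ±1)
(d) forbidden — Δl = +2 (E1 requires Δl = ±1); Δm_l = +5 (E1 requires Δm_l = 0, ±1)
(e) allowed
(f) forbidden — Δl = +5 (E1 requires Δl = ±1); Δm_l = +2 (E1 requires Δm_l = 0, ±1)
(g) forbidden — Δm_l = +5 (E1 requires Δm_l = 0, ±1)
(h) allowed
(i) allowed
(j) allowed
Total allowed: 5 of 10.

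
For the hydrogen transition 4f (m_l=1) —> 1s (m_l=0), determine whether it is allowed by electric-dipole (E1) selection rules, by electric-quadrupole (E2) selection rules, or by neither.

neither

Δl = 0 − 3 = -3; l_i + l_f = 3.
Δm_l = -1.
E1 (Δl = ±1, |Δm_l| ≤ 1): not satisfied.
E2 (Δl = 0,±2, l_i+l_f ≥ 2, |Δm_l| ≤ 2): not satisfied.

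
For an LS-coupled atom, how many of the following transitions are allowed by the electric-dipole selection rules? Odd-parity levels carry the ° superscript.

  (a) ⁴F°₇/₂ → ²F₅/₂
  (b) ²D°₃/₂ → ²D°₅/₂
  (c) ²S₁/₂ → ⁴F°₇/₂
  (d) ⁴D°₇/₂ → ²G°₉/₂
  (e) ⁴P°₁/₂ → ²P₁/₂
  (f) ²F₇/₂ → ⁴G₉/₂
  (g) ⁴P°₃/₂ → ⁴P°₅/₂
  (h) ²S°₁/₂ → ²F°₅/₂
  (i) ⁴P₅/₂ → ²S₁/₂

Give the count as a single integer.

(a) forbidden (ΔS fails)
(b) forbidden (parity fails)
(c) forbidden (ΔS, ΔL, ΔJ fail)
(d) forbidden (parity, ΔS, ΔL fail)
(e) forbidden (ΔS fails)
(f) forbidden (parity, ΔS fail)
(g) forbidden (parity fails)
(h) forbidden (parity, ΔL, ΔJ fail)
(i) forbidden (parity, ΔS, ΔJ fail)
Total allowed: 0 of 9.

0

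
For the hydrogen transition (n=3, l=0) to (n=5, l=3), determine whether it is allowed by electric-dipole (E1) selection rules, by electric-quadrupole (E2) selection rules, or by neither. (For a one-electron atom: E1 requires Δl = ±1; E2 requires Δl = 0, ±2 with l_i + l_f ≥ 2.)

neither

Δl = 3 − 0 = +3; l_i + l_f = 3.
E1 (Δl = ±1): not satisfied.
E2 (Δl = 0,±2, l_i+l_f ≥ 2): not satisfied.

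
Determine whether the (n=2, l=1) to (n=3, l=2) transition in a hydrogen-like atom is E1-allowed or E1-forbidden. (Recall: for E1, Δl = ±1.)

allowed

Initial l = 1, final l = 2, so Δl = +1. E1 requires Δl = ±1: passes.
All E1 selection rules are satisfied.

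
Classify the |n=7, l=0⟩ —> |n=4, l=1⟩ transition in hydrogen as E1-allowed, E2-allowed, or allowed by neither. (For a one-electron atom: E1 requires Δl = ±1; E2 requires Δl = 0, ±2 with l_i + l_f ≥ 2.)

E1

Δl = 1 − 0 = +1; l_i + l_f = 1.
E1 (Δl = ±1): satisfied.
E2 (Δl = 0,±2, l_i+l_f ≥ 2): not satisfied.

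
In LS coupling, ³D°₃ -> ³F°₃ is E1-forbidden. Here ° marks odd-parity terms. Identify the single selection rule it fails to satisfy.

parity

Initial level: S=1, L=2, J=3, parity odd. Final level: S=1, L=3, J=3, parity odd.
Parity must change: odd → odd — ✗.
ΔS = 0: S: 1 → 1 — ✓.
ΔL = 0, ±1 (not L=0↔0): L: 2 → 3, ΔL = +1 — ✓.
ΔJ = 0, ±1 (not J=0↔0): J: 3 → 3, ΔJ = +0 — ✓.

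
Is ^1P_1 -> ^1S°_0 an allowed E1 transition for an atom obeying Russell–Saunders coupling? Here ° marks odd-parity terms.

Initial level: S=0, L=1, J=1, parity even. Final level: S=0, L=0, J=0, parity odd.
Parity must change: even → odd — ✓.
ΔS = 0: S: 0 → 0 — ✓.
ΔL = 0, ±1 (not L=0↔0): L: 1 → 0, ΔL = -1 — ✓.
ΔJ = 0, ±1 (not J=0↔0): J: 1 → 0, ΔJ = -1 — ✓.
All four E1 rules are satisfied.

allowed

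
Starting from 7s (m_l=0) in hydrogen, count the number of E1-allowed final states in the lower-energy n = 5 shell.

E1 requires Δl = ±1, so l_f ∈ {-1, 1}; with 0 ≤ l_f ≤ n_f−1 = 4, the allowed l_f values are {1}.
For l_f = 1: m_f ∈ {m_i−1, m_i, m_i+1} ∩ [−1, 1] = {-1, 0, 1} → 3 states.
Total: 3.

3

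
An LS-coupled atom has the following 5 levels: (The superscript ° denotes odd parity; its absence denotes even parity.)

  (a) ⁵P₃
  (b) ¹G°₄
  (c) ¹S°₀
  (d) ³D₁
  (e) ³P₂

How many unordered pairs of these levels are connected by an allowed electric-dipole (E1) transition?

0

(a)–(b): forbidden (ΔS, ΔL).
(a)–(c): forbidden (ΔS, ΔJ).
(a)–(d): forbidden (parity, ΔS, ΔJ).
(a)–(e): forbidden (parity, ΔS).
(b)–(c): forbidden (parity, ΔL, ΔJ).
(b)–(d): forbidden (ΔS, ΔL, ΔJ).
(b)–(e): forbidden (ΔS, ΔL, ΔJ).
(c)–(d): forbidden (ΔS, ΔL).
(c)–(e): forbidden (ΔS, ΔJ).
(d)–(e): forbidden (parity).
Allowed pairs: 0 of 10.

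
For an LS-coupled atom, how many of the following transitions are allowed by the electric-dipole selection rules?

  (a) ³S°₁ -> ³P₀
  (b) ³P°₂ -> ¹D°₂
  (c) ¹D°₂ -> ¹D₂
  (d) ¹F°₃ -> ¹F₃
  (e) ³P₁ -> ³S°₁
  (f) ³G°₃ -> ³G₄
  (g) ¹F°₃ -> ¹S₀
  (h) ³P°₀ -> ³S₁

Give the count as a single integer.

6

(a) allowed
(b) forbidden (parity, ΔS fail)
(c) allowed
(d) allowed
(e) allowed
(f) allowed
(g) forbidden (ΔL, ΔJ fail)
(h) allowed
Total allowed: 6 of 8.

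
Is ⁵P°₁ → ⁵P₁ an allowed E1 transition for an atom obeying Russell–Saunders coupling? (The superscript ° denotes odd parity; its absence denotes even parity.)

Reading off the term symbols: S 2→2, L 1→1, J 1→1, parity odd→even.
ΔS = 0: S: 2 → 2 — satisfied.
ΔJ = 0, ±1 (not J=0↔0): J: 1 → 1, ΔJ = +0 — satisfied.
ΔL = 0, ±1 (not L=0↔0): L: 1 → 1, ΔL = +0 — satisfied.
Parity must change: odd → even — satisfied.
All four E1 rules are satisfied.

allowed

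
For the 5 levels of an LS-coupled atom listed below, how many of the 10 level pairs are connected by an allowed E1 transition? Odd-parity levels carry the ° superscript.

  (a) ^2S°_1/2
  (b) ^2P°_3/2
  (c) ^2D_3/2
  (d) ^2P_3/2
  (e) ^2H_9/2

3

(a)–(b): forbidden (parity).
(a)–(c): forbidden (ΔL).
(a)–(d): allowed.
(a)–(e): forbidden (ΔL, ΔJ).
(b)–(c): allowed.
(b)–(d): allowed.
(b)–(e): forbidden (ΔL, ΔJ).
(c)–(d): forbidden (parity).
(c)–(e): forbidden (parity, ΔL, ΔJ).
(d)–(e): forbidden (parity, ΔL, ΔJ).
Allowed pairs: 3 of 10.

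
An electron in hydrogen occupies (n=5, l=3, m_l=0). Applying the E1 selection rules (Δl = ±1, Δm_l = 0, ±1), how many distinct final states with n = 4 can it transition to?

3

E1 requires Δl = ±1, so l_f ∈ {2, 4}; with 0 ≤ l_f ≤ n_f−1 = 3, the allowed l_f values are {2}.
For l_f = 2: m_f ∈ {m_i−1, m_i, m_i+1} ∩ [−2, 2] = {-1, 0, 1} → 3 states.
Total: 3.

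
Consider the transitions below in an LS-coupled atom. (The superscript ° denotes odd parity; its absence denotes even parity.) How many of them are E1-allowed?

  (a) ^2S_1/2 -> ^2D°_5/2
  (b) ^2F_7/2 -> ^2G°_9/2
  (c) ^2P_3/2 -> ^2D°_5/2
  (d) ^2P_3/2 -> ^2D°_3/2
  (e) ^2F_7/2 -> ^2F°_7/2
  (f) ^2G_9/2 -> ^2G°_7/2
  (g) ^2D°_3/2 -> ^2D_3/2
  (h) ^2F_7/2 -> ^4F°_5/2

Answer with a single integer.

(a) forbidden (ΔL, ΔJ fail)
(b) allowed
(c) allowed
(d) allowed
(e) allowed
(f) allowed
(g) allowed
(h) forbidden (ΔS fails)
Total allowed: 6 of 8.

6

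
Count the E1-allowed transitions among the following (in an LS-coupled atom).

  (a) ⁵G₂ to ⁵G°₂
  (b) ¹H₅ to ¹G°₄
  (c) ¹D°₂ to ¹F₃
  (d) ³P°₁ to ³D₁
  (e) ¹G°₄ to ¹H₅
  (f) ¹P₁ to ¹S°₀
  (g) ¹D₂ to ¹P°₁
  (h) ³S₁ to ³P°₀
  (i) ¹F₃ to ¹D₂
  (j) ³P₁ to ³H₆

8

(a) allowed
(b) allowed
(c) allowed
(d) allowed
(e) allowed
(f) allowed
(g) allowed
(h) allowed
(i) forbidden (parity fails)
(j) forbidden (parity, ΔL, ΔJ fail)
Total allowed: 8 of 10.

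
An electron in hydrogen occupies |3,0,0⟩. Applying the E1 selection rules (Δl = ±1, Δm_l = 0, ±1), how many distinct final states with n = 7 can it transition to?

3

E1 requires Δl = ±1, so l_f ∈ {-1, 1}; with 0 ≤ l_f ≤ n_f−1 = 6, the allowed l_f values are {1}.
For l_f = 1: m_f ∈ {m_i−1, m_i, m_i+1} ∩ [−1, 1] = {-1, 0, 1} → 3 states.
Total: 3.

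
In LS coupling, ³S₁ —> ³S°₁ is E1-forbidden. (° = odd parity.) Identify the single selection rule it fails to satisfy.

the L=0 ↔ L=0 exclusion

Reading off the term symbols: S 1→1, L 0→0, J 1→1, parity even→odd.
ΔJ = 0, ±1 (not J=0↔0): J: 1 → 1, ΔJ = +0 — ✓.
ΔS = 0: S: 1 → 1 — ✓.
Parity must change: even → odd — ✓.
ΔL = 0, ±1 (not L=0↔0): L: 0 → 0, ΔL = +0 — ✗.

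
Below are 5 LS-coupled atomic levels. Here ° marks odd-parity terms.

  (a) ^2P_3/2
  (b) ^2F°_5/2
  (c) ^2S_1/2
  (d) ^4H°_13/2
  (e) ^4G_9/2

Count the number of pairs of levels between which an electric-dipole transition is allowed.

0

(a)–(b): forbidden (ΔL).
(a)–(c): forbidden (parity).
(a)–(d): forbidden (ΔS, ΔL, ΔJ).
(a)–(e): forbidden (parity, ΔS, ΔL, ΔJ).
(b)–(c): forbidden (ΔL, ΔJ).
(b)–(d): forbidden (parity, ΔS, ΔL, ΔJ).
(b)–(e): forbidden (ΔS, ΔJ).
(c)–(d): forbidden (ΔS, ΔL, ΔJ).
(c)–(e): forbidden (parity, ΔS, ΔL, ΔJ).
(d)–(e): forbidden (ΔJ).
Allowed pairs: 0 of 10.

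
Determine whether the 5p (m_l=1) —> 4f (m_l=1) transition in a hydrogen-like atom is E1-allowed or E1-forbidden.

forbidden

Initial l = 1, final l = 3, so Δl = +2. E1 requires Δl = ±1: violated.
m_l: 1 → 1 (Δm_l = +0). |Δm_l| ≤ 1 satisfied.
The transition is electric-dipole forbidden.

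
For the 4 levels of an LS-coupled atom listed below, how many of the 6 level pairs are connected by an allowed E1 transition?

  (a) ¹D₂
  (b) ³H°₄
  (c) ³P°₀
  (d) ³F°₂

0

(a)–(b): forbidden (ΔS, ΔL, ΔJ).
(a)–(c): forbidden (ΔS, ΔJ).
(a)–(d): forbidden (ΔS).
(b)–(c): forbidden (parity, ΔL, ΔJ).
(b)–(d): forbidden (parity, ΔL, ΔJ).
(c)–(d): forbidden (parity, ΔL, ΔJ).
Allowed pairs: 0 of 6.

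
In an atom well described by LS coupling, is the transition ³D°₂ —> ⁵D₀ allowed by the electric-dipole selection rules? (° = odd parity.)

forbidden

ΔJ = 0, ±1 (not J=0↔0): J: 2 → 0, ΔJ = -2 — fails.
Parity must change: odd → even — ok.
ΔL = 0, ±1 (not L=0↔0): L: 2 → 2, ΔL = +0 — ok.
ΔS = 0: S: 1 → 2 — fails.
Rule(s) violated: ΔS, ΔJ.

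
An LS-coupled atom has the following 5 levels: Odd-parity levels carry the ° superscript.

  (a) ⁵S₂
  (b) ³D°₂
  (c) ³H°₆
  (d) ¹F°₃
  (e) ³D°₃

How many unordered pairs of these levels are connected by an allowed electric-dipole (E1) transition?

(a)–(b): forbidden (ΔS, ΔL).
(a)–(c): forbidden (ΔS, ΔL, ΔJ).
(a)–(d): forbidden (ΔS, ΔL).
(a)–(e): forbidden (ΔS, ΔL).
(b)–(c): forbidden (parity, ΔL, ΔJ).
(b)–(d): forbidden (parity, ΔS).
(b)–(e): forbidden (parity).
(c)–(d): forbidden (parity, ΔS, ΔL, ΔJ).
(c)–(e): forbidden (parity, ΔL, ΔJ).
(d)–(e): forbidden (parity, ΔS).
Allowed pairs: 0 of 10.

0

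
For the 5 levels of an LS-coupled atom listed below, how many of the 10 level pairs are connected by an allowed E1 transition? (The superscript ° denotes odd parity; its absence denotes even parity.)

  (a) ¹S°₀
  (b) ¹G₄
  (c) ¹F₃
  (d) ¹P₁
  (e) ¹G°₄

3

(a)–(b): forbidden (ΔL, ΔJ).
(a)–(c): forbidden (ΔL, ΔJ).
(a)–(d): allowed.
(a)–(e): forbidden (parity, ΔL, ΔJ).
(b)–(c): forbidden (parity).
(b)–(d): forbidden (parity, ΔL, ΔJ).
(b)–(e): allowed.
(c)–(d): forbidden (parity, ΔL, ΔJ).
(c)–(e): allowed.
(d)–(e): forbidden (ΔL, ΔJ).
Allowed pairs: 3 of 10.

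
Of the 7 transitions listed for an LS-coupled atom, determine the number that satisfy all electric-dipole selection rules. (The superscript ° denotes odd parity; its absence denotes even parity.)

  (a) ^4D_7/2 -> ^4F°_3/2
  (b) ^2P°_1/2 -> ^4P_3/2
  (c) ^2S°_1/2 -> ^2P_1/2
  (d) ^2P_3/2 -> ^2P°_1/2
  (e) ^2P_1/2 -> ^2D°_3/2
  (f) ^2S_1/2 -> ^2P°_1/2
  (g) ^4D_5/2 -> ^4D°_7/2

(a) forbidden (ΔJ fails)
(b) forbidden (ΔS fails)
(c) allowed
(d) allowed
(e) allowed
(f) allowed
(g) allowed
Total allowed: 5 of 7.

5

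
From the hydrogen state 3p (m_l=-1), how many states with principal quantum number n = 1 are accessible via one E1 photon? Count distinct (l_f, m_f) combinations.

E1 requires Δl = ±1, so l_f ∈ {0, 2}; with 0 ≤ l_f ≤ n_f−1 = 0, the allowed l_f values are {0}.
For l_f = 0: m_f ∈ {m_i−1, m_i, m_i+1} ∩ [−0, 0] = {0} → 1 state.
Total: 1.

1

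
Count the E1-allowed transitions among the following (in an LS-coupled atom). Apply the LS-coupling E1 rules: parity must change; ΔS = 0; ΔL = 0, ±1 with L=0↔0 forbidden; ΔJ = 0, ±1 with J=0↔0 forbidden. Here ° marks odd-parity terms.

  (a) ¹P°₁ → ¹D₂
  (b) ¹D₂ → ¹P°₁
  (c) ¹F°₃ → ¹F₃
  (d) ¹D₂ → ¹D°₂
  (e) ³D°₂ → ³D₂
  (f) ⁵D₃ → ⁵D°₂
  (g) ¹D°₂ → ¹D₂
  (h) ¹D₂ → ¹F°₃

(a) allowed
(b) allowed
(c) allowed
(d) allowed
(e) allowed
(f) allowed
(g) allowed
(h) allowed
Total allowed: 8 of 8.

8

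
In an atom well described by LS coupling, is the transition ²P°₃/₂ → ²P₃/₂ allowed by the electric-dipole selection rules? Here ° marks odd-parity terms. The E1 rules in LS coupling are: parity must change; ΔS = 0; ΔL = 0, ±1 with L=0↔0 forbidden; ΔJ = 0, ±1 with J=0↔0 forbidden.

Parity must change: odd → even — satisfied.
ΔS = 0: S: 1/2 → 1/2 — satisfied.
ΔL = 0, ±1 (not L=0↔0): L: 1 → 1, ΔL = +0 — satisfied.
ΔJ = 0, ±1 (not J=0↔0): J: 3/2 → 3/2, ΔJ = +0 — satisfied.
All four E1 rules are satisfied.

allowed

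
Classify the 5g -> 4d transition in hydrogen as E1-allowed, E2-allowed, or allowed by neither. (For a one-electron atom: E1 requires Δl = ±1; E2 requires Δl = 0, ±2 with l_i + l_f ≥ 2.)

Δl = 2 − 4 = -2; l_i + l_f = 6.
E1 (Δl = ±1): not satisfied.
E2 (Δl = 0,±2, l_i+l_f ≥ 2): satisfied.

E2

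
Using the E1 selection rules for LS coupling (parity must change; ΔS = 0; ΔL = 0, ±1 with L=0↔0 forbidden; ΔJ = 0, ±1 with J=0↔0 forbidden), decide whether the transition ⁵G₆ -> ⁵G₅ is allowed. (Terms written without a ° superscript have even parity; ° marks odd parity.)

Reading off the term symbols: S 2→2, L 4→4, J 6→5, parity even→even.
ΔL = 0, ±1 (not L=0↔0): L: 4 → 4, ΔL = +0 — ✓.
ΔJ = 0, ±1 (not J=0↔0): J: 6 → 5, ΔJ = -1 — ✓.
ΔS = 0: S: 2 → 2 — ✓.
Parity must change: even → even — ✗.
Rule(s) violated: parity.

forbidden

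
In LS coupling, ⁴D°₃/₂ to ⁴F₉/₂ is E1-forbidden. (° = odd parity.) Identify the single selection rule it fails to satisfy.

Parity must change: odd → even — ✓.
ΔS = 0: S: 3/2 → 3/2 — ✓.
ΔL = 0, ±1 (not L=0↔0): L: 2 → 3, ΔL = +1 — ✓.
ΔJ = 0, ±1 (not J=0↔0): J: 3/2 → 9/2, ΔJ = +3 — ✗.

the ΔJ = 0, ±1 rule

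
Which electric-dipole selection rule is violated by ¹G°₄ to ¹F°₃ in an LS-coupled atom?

parity

Initial level: S=0, L=4, J=4, parity odd. Final level: S=0, L=3, J=3, parity odd.
Parity must change: odd → odd — fails.
ΔS = 0: S: 0 → 0 — ok.
ΔL = 0, ±1 (not L=0↔0): L: 4 → 3, ΔL = -1 — ok.
ΔJ = 0, ±1 (not J=0↔0): J: 4 → 3, ΔJ = -1 — ok.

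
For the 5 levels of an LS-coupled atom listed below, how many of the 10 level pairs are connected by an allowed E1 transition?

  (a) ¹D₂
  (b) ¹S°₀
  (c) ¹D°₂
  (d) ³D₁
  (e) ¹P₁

3

(a)–(b): forbidden (ΔL, ΔJ).
(a)–(c): allowed.
(a)–(d): forbidden (parity, ΔS).
(a)–(e): forbidden (parity).
(b)–(c): forbidden (parity, ΔL, ΔJ).
(b)–(d): forbidden (ΔS, ΔL).
(b)–(e): allowed.
(c)–(d): forbidden (ΔS).
(c)–(e): allowed.
(d)–(e): forbidden (parity, ΔS).
Allowed pairs: 3 of 10.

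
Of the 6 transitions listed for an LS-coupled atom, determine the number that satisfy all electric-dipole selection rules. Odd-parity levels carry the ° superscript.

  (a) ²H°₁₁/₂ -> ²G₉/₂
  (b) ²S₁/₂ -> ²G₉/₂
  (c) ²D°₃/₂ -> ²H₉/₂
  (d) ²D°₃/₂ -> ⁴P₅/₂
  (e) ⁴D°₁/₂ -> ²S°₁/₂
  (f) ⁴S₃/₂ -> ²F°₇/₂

(a) allowed
(b) forbidden (parity, ΔL, ΔJ fail)
(c) forbidden (ΔL, ΔJ fail)
(d) forbidden (ΔS fails)
(e) forbidden (parity, ΔS, ΔL fail)
(f) forbidden (ΔS, ΔL, ΔJ fail)
Total allowed: 1 of 6.

1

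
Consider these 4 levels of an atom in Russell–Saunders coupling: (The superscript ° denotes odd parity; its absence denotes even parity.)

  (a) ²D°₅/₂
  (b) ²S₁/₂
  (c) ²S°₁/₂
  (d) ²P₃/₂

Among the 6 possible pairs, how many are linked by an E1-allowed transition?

(a)–(b): forbidden (ΔL, ΔJ).
(a)–(c): forbidden (parity, ΔL, ΔJ).
(a)–(d): allowed.
(b)–(c): forbidden (ΔL).
(b)–(d): forbidden (parity).
(c)–(d): allowed.
Allowed pairs: 2 of 6.

2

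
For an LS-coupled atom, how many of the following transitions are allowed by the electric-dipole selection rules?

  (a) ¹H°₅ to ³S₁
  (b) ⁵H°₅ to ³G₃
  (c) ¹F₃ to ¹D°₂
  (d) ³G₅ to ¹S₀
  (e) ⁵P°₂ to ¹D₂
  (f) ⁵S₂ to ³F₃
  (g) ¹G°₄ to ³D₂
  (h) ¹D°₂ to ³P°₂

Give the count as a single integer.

1

(a) forbidden (ΔS, ΔL, ΔJ fail)
(b) forbidden (ΔS, ΔJ fail)
(c) allowed
(d) forbidden (parity, ΔS, ΔL, ΔJ fail)
(e) forbidden (ΔS fails)
(f) forbidden (parity, ΔS, ΔL fail)
(g) forbidden (ΔS, ΔL, ΔJ fail)
(h) forbidden (parity, ΔS fail)
Total allowed: 1 of 8.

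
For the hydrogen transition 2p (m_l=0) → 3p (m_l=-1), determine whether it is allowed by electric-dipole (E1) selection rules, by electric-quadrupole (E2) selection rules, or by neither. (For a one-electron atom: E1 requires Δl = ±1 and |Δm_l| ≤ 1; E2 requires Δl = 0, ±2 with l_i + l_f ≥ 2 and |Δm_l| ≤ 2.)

E2

Δl = 1 − 1 = +0; l_i + l_f = 2.
Δm_l = -1.
E1 (Δl = ±1, |Δm_l| ≤ 1): not satisfied.
E2 (Δl = 0,±2, l_i+l_f ≥ 2, |Δm_l| ≤ 2): satisfied.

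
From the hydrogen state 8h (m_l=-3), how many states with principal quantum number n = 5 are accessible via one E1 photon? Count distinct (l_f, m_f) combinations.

E1 requires Δl = ±1, so l_f ∈ {4, 6}; with 0 ≤ l_f ≤ n_f−1 = 4, the allowed l_f values are {4}.
For l_f = 4: m_f ∈ {m_i−1, m_i, m_i+1} ∩ [−4, 4] = {-4, -3, -2} → 3 states.
Total: 3.

3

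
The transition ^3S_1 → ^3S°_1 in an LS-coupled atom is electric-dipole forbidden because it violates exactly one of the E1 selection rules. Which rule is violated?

the L=0 ↔ L=0 exclusion

Initial level: S=1, L=0, J=1, parity even. Final level: S=1, L=0, J=1, parity odd.
Parity must change: even → odd — satisfied.
ΔS = 0: S: 1 → 1 — satisfied.
ΔL = 0, ±1 (not L=0↔0): L: 0 → 0, ΔL = +0 — violated.
ΔJ = 0, ±1 (not J=0↔0): J: 1 → 1, ΔJ = +0 — satisfied.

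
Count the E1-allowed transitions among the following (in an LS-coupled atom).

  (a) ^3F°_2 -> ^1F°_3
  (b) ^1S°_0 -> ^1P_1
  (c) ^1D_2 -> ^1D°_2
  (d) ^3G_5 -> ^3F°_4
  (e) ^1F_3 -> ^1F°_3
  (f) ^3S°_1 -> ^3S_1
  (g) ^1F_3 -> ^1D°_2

5

(a) forbidden (parity, ΔS fail)
(b) allowed
(c) allowed
(d) allowed
(e) allowed
(f) forbidden (ΔL fails)
(g) allowed
Total allowed: 5 of 7.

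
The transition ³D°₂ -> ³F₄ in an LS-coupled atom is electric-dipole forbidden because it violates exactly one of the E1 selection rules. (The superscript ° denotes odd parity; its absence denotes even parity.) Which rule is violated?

the ΔJ = 0, ±1 rule

Reading off the term symbols: S 1→1, L 2→3, J 2→4, parity odd→even.
Parity must change: odd → even — satisfied.
ΔS = 0: S: 1 → 1 — satisfied.
ΔL = 0, ±1 (not L=0↔0): L: 2 → 3, ΔL = +1 — satisfied.
ΔJ = 0, ±1 (not J=0↔0): J: 2 → 4, ΔJ = +2 — violated.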